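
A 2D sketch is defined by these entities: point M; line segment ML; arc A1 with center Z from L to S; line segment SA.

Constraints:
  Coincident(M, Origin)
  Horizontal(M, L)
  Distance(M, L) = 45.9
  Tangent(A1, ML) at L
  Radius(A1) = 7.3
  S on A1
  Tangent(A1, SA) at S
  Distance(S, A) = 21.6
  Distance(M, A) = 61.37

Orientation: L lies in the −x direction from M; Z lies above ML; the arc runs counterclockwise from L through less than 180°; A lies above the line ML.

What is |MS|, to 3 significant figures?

42.1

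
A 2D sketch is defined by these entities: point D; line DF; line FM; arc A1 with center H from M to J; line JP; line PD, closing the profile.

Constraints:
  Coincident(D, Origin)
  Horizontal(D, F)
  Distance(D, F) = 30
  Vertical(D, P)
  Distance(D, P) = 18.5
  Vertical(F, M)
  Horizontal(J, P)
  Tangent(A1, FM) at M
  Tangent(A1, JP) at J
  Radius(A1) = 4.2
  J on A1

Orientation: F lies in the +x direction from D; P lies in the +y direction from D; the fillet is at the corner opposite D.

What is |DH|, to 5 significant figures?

29.498

D is at the origin; D and F share the same y with |DF| = 30.0 and F on the +x side, so F = (30.000, 0.0000). D and P share the same x with |DP| = 18.5 and P on the +y side, so P = (0.0000, 18.500). The virtual corner opposite D is at (30.000, 18.500). Since A1 is tangent to FM there, HM ⟂ FM and tangency of A1 to JP means the radius HJ is perpendicular to JP, with radius 4.2, so the center H sits 4.2 in from both sides at H = (25.800, 14.300). Then |DH| = |H − D| = 29.498.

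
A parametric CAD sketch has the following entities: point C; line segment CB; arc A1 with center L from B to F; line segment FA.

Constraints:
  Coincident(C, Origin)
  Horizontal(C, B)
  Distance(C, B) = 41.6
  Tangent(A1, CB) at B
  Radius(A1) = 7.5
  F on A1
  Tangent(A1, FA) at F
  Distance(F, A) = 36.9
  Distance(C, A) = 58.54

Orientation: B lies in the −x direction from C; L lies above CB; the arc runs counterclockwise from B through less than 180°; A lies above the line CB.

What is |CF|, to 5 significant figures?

35.100

C is at the origin; C and B share the same y with |CB| = 41.6 and B on the −x side, so B = (-41.600, 0.0000). The tangent condition forces LB to be normal to CB, so L = B + (0, 7.5) = (-41.600, 7.5000). Since LF ⟂ FA (tangency), |LA| = √(7.5² + 36.9²) = 37.654 regardless of where F sits on A1. So A lies on both circle(C, 58.54) and circle(L, 37.654); the above-CB intersection is A = (-37.523, 44.933). F is the foot of the tangent from A: F = (-34.132, 8.1892).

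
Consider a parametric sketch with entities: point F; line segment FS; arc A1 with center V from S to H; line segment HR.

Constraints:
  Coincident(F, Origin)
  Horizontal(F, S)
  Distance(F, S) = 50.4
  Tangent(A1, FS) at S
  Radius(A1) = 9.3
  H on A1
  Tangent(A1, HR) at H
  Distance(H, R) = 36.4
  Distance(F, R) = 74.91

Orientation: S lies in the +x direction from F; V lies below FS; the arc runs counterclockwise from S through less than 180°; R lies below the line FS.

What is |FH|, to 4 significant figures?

44.35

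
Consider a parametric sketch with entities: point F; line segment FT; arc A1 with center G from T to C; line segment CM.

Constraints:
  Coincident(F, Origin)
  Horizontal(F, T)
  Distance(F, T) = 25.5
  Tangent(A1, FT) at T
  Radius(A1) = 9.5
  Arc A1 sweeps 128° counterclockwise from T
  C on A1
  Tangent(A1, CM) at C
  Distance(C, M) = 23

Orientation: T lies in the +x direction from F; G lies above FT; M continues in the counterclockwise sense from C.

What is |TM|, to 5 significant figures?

34.132

F is at the origin; FT is horizontal with |FT| = 25.5 and T on the +x side, so T = (25.500, 0.0000). The tangent condition forces GT to be normal to FT, so G = T + (0, 9.5) = (25.500, 9.5000). On A1, T sits at bearing -90° from G; a 128° counterclockwise sweep puts C at bearing 38°, so C = G + 9.5·(cos 38°, sin 38°) = (32.986, 15.349). The tangent condition forces GC to be normal to CM, so CM runs along (−sin 38°, cos 38°); with |CM| = 23.0, M = (18.826, 33.473). Then |TM| = |M − T| = 34.132.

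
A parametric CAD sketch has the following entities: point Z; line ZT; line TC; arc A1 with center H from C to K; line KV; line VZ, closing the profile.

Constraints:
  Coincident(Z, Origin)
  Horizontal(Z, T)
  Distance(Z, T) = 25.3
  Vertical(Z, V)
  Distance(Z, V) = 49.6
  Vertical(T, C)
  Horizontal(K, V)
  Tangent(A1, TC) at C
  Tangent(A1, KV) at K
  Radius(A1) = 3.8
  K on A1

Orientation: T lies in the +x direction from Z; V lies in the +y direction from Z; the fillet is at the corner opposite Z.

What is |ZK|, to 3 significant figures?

54.1

Z is at the origin; ZT is horizontal with |ZT| = 25.3 and T on the +x side, so T = (25.3, 0.00). Z and V share the same x with |ZV| = 49.6 and V on the +y side, so V = (0.00, 49.6). The virtual corner opposite Z is at (25.3, 49.6). A1 meets TC tangentially, so HC is at right angles to TC and since A1 is tangent to KV there, HK ⟂ KV, with radius 3.8, so the center H sits 3.8 in from both sides at H = (21.5, 45.8). That places the tangent points at C = (25.3, 45.8) on TC and K = (21.5, 49.6) on KV. Then |ZK| = |K − Z| = 54.1.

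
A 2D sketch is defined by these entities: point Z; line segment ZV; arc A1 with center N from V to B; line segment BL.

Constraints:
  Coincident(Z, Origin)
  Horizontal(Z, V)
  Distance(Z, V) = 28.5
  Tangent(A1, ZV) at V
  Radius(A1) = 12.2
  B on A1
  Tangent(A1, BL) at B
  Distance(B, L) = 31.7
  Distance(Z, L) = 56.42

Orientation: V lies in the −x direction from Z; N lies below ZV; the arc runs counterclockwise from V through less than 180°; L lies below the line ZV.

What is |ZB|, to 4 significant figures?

43.08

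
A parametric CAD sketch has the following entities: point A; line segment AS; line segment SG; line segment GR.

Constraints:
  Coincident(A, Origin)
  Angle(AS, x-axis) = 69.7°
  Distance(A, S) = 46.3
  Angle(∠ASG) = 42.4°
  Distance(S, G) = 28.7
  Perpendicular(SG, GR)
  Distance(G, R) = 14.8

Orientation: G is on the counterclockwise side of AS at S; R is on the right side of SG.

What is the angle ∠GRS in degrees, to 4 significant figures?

62.72°

A is at the origin; AS runs at 69.7° with length 46.3, so S = 46.3·(cos 69.7°, sin 69.7°) = (16.06, 43.42). ∠ASG = 42.4°, so SG runs at 69.7° + (180° − 42.4°) = 207.3° from the x-axis; with |SG| = 28.7, G = S + 28.7·(cos 207.3°, sin 207.3°) = (-9.440, 30.26). The perpendicularity gives GR at right angles to SG; with |GR| = 14.8 on the right of SG, R = G + 14.8·(-0.4586, 0.8886) = (-16.23, 43.41). Then cos ∠GRS = RG·RS / (|RG||RS|), giving 62.72°.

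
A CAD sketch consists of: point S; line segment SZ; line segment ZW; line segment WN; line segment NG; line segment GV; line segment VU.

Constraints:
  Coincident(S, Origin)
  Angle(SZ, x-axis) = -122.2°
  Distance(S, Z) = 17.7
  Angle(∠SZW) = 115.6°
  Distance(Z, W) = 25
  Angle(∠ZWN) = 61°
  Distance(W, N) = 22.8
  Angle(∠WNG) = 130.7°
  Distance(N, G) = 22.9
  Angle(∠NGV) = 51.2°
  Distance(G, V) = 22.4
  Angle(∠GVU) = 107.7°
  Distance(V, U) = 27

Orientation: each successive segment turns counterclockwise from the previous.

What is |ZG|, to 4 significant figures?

26.01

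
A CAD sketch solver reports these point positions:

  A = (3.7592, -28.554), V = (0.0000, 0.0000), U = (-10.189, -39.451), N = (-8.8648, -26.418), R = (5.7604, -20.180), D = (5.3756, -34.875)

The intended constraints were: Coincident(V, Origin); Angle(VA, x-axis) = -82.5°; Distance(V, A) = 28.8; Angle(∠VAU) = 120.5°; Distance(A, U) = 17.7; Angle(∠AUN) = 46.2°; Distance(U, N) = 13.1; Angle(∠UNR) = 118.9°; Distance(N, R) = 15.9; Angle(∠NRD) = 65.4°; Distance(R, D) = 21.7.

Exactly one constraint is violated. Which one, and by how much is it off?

Distance(R, D) = 21.7 — off by 7.00.

V = (0.00, 0.00) ✓; VA at -82.50° ✓; |VA| = 28.80 ✓; ∠VAU = 120.5° ✓; |AU| = 17.70 ✓; ∠AUN = 46.20° ✓; |UN| = 13.10 ✓; ∠UNR = 118.9° ✓; |NR| = 15.90 ✓; ∠NRD = 65.40° ✓; |RD| = 14.70 ✗.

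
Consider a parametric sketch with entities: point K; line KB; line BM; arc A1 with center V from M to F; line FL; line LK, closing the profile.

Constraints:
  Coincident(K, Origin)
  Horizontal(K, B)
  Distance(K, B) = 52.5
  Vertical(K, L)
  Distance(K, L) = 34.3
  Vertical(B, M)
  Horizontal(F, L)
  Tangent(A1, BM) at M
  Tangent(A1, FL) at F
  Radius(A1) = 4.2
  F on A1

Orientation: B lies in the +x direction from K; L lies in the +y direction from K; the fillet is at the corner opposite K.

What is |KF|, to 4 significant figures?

59.24

The virtual corner opposite K is at (52.50, 34.30). The tangent condition forces VM to be normal to BM and the tangent condition forces VF to be normal to FL, with radius 4.2, so the center V sits 4.2 in from both sides at V = (48.30, 30.10). That places the tangent points at M = (52.50, 30.10) on BM and F = (48.30, 34.30) on FL. Then |KF| = |F − K| = 59.24.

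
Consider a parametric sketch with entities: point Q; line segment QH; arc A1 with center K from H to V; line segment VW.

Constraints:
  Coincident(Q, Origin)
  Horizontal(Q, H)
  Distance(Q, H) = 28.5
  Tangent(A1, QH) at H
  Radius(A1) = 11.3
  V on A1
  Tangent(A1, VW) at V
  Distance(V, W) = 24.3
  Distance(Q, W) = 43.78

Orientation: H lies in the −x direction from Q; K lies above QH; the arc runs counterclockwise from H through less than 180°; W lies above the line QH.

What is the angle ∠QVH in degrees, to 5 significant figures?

90.661°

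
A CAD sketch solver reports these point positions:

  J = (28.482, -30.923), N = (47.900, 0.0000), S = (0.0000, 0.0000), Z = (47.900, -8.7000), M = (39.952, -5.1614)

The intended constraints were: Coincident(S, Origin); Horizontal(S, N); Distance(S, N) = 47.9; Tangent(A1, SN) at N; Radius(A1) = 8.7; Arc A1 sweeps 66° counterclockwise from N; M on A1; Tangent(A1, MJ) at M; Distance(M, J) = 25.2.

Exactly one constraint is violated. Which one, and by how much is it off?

Distance(M, J) = 25.2 — off by 3.00.

S = (0.00, 0.00) ✓; S.y = 0.00, N.y = 0.00 ✓; |SN| = 47.90 ✓; ∠(ZN, NS) = 90.00° ✓; |ZN| = 8.700 ✓; bearing(Z→M) − bearing(Z→N) = 66.00° ✓; |ZM| = 8.700 ✓; ∠(ZM, MJ) = 90.00° ✓; |MJ| = 28.20 ✗.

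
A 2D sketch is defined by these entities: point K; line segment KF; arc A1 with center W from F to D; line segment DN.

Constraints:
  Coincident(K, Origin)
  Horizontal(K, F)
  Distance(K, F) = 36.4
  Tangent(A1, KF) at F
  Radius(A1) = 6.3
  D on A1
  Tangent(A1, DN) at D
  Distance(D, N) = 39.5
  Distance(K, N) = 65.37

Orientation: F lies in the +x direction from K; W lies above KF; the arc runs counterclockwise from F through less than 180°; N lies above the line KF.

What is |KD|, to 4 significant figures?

43.00

K is at the origin; KF is horizontal with |KF| = 36.4 and F on the +x side, so F = (36.40, 0.000). Since A1 is tangent to KF there, WF ⟂ KF, so W = F + (0, 6.3) = (36.40, 6.300). Since WD ⟂ DN (tangency), |WN| = √(6.3² + 39.5²) = 40.00 regardless of where D sits on A1. So N lies on both circle(K, 65.37) and circle(W, 40.00); the above-KF intersection is N = (47.74, 44.66). D is the foot of the tangent from N: D = (42.65, 5.488).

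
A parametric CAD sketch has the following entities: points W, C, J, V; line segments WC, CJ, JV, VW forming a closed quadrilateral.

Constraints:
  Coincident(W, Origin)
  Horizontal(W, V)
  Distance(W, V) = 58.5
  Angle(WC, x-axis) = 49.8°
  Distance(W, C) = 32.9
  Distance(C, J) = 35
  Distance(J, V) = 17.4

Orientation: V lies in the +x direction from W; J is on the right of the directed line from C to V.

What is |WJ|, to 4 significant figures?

41.59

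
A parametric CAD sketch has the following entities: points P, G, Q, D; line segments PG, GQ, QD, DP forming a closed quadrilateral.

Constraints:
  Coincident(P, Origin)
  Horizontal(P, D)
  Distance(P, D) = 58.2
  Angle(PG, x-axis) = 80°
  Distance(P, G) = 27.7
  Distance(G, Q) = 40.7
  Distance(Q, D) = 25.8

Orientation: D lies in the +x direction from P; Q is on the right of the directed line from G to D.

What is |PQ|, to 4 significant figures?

32.62

Checks: |GQ| = 40.70 ✓; |QD| = 25.80 ✓.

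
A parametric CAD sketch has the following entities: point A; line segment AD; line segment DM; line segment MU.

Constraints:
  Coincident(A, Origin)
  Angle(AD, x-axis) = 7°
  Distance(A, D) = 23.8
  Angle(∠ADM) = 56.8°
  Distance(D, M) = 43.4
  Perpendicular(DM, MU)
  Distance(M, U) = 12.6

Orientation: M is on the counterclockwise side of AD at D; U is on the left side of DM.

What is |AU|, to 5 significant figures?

31.237

A is at the origin; AD runs at 7.0° with length 23.8, so D = 23.8·(cos 7.0°, sin 7.0°) = (23.623, 2.9005). ∠ADM = 56.8°, so DM runs at 7.0° + (180° − 56.8°) = 130.20° from the x-axis; with |DM| = 43.4, M = D + 43.4·(cos 130.20°, sin 130.20°) = (-4.3903, 36.049). The perpendicularity gives MU at right angles to DM; with |MU| = 12.6 on the left of DM, U = M + 12.6·(-0.76380, -0.64546) = (-14.014, 27.916). Then |AU| = |U − A| = 31.237.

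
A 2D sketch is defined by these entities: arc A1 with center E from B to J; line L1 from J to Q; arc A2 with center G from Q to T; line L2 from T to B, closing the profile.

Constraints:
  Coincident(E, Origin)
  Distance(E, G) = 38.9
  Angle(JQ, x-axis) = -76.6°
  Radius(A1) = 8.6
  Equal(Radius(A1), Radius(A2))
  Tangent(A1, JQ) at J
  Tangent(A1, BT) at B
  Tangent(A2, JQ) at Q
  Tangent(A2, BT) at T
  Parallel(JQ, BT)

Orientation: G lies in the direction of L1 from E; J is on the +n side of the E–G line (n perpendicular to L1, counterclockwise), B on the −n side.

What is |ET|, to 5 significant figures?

39.839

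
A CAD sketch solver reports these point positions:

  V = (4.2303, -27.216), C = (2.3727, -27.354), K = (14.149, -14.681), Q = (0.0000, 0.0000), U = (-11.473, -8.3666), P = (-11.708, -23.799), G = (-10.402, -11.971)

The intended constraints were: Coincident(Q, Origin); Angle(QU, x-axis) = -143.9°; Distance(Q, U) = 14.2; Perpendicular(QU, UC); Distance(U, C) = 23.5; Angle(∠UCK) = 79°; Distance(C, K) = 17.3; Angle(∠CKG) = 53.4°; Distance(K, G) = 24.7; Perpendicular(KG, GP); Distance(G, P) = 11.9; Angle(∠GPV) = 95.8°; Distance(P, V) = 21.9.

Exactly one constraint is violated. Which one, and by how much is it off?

Distance(P, V) = 21.9 — off by 5.60.

Q = (0.00, 0.00) ✓; QU at -143.9° ✓; |QU| = 14.20 ✓; ∠(QU, UC) = 90.00° ✓; |UC| = 23.50 ✓; ∠UCK = 79.00° ✓; |CK| = 17.30 ✓; ∠CKG = 53.40° ✓; |KG| = 24.70 ✓; ∠(KG, GP) = 90.00° ✓; |GP| = 11.90 ✓; ∠GPV = 95.80° ✓; |PV| = 16.30 ✗.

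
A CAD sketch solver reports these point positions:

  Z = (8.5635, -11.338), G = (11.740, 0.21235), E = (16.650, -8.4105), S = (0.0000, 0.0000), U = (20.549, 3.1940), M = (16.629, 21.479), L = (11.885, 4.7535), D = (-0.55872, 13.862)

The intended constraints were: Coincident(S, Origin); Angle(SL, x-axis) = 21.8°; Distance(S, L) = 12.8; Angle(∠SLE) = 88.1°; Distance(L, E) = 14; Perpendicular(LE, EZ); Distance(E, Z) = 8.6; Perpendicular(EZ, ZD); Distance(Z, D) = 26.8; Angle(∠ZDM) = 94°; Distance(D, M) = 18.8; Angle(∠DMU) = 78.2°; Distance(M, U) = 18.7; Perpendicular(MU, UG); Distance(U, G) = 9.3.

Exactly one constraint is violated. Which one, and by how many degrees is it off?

Perpendicular(MU, UG) — off by 6.60°.

S = (0.00, 0.00) ✓; SL at 21.80° ✓; |SL| = 12.80 ✓; ∠SLE = 88.10° ✓; |LE| = 14.00 ✓; ∠(LE, EZ) = 90.00° ✓; |EZ| = 8.600 ✓; ∠(EZ, ZD) = 90.00° ✓; |ZD| = 26.80 ✓; ∠ZDM = 94.00° ✓; |DM| = 18.80 ✓; ∠DMU = 78.20° ✓; |MU| = 18.70 ✓; ∠(MU, UG) = 83.40° ✗; |UG| = 9.300 ✓.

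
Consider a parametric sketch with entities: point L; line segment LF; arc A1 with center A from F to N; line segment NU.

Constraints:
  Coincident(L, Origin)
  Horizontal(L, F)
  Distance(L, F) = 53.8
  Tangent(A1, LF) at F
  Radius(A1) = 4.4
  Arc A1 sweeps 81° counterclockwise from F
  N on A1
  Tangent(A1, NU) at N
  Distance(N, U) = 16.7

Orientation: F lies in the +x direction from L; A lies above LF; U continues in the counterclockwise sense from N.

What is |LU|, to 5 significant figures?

64.030

L is at the origin; LF is horizontal with |LF| = 53.8 and F on the +x side, so F = (53.800, 0.0000). The tangent condition forces AF to be normal to LF, so A = F + (0, 4.4) = (53.800, 4.4000). On A1, F sits at bearing -90° from A; an 81° counterclockwise sweep puts N at bearing -9°, so N = A + 4.4·(cos -9°, sin -9°) = (58.146, 3.7117). Tangency of A1 to NU means the radius AN is perpendicular to NU, so NU runs along (−sin -9°, cos -9°); with |NU| = 16.7, U = (60.758, 20.206). Then |LU| = |U − L| = 64.030.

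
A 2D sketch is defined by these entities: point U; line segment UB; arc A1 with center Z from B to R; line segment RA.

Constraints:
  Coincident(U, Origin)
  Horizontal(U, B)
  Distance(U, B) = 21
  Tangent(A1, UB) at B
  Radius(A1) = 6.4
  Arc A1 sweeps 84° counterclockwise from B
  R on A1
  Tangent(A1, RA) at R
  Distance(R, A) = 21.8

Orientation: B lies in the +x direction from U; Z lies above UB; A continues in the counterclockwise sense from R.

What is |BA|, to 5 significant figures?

28.742

U is at the origin; UB is horizontal with |UB| = 21.0 and B on the +x side, so B = (21.000, 0.0000). The tangent condition forces ZB to be normal to UB, so Z = B + (0, 6.4) = (21.000, 6.4000). On A1, B sits at bearing -90° from Z; an 84° counterclockwise sweep puts R at bearing -6°, so R = Z + 6.4·(cos -6°, sin -6°) = (27.365, 5.7310). Tangency of A1 to RA means the radius ZR is perpendicular to RA, so RA runs along (−sin -6°, cos -6°); with |RA| = 21.8, A = (29.644, 27.412). Then |BA| = |A − B| = 28.742.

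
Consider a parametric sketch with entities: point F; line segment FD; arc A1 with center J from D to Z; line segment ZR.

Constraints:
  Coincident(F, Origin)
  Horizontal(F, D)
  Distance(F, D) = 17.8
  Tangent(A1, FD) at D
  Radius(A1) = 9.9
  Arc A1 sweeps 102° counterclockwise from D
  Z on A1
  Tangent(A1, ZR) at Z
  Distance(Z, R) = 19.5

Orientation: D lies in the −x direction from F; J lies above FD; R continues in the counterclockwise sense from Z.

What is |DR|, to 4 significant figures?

31.54

F is at the origin; FD is horizontal with |FD| = 17.8 and D on the −x side, so D = (-17.80, 0.000). Tangency of A1 to FD means the radius JD is perpendicular to FD, so J = D + (0, 9.9) = (-17.80, 9.900). On A1, D sits at bearing -90° from J; a 102° counterclockwise sweep puts Z at bearing 12°, so Z = J + 9.9·(cos 12°, sin 12°) = (-8.116, 11.96). A1 meets ZR tangentially, so JZ is at right angles to ZR, so ZR runs along (−sin 12°, cos 12°); with |ZR| = 19.5, R = (-12.17, 31.03). Then |DR| = |R − D| = 31.54.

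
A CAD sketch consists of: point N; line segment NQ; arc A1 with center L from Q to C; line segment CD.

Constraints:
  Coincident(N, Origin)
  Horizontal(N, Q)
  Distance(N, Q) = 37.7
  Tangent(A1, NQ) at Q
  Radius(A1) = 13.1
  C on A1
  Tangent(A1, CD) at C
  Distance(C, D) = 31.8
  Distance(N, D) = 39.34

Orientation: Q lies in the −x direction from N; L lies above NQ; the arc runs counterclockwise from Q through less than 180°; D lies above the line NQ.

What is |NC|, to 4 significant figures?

26.86

Checks: N = (0.00, 0.00) ✓; |NQ| = 37.70 ✓; |LC| = 13.10 ✓; ∠(LC, CD) = 90.00° ✓; |CD| = 31.80 ✓; |ND| = 39.34 ✓.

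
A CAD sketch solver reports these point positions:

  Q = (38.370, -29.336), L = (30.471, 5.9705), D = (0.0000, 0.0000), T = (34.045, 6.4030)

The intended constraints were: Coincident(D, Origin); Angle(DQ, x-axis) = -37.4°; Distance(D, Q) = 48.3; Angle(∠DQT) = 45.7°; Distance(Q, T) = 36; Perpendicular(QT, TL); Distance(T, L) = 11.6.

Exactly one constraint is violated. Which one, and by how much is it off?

Distance(T, L) = 11.6 — off by 8.00.

D = (0.00, 0.00) ✓; DQ at -37.40° ✓; |DQ| = 48.30 ✓; ∠DQT = 45.70° ✓; |QT| = 36.00 ✓; ∠(QT, TL) = 90.00° ✓; |TL| = 3.600 ✗.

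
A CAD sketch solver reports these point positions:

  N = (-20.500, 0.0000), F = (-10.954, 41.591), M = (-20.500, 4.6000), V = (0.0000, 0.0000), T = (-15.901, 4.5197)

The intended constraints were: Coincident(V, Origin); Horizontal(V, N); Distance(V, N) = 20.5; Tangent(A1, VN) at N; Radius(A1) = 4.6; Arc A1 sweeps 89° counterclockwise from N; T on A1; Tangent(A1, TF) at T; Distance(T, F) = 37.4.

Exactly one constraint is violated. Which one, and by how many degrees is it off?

Tangent(A1, TF) at T — off by 6.60°.

V = (0.00, 0.00) ✓; V.y = 0.00, N.y = 0.00 ✓; |VN| = 20.50 ✓; ∠(MN, NV) = 90.00° ✓; |MN| = 4.600 ✓; bearing(M→T) − bearing(M→N) = 89.00° ✓; |MT| = 4.600 ✓; ∠(MT, TF) = 96.60° ✗; |TF| = 37.40 ✓.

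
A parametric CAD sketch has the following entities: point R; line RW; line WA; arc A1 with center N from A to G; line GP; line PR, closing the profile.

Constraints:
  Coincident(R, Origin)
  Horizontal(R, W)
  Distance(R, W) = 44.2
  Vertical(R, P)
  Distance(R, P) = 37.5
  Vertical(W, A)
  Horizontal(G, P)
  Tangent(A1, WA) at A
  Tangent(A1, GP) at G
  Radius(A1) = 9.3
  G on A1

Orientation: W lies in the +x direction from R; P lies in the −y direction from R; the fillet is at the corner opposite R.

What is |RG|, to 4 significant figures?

51.23

R is at the origin; R and W share the same y with |RW| = 44.2 and W on the +x side, so W = (44.20, 0.000). RP is vertical with |RP| = 37.5 and P on the −y side, so P = (0.000, -37.50). The virtual corner opposite R is at (44.20, -37.50). Tangency of A1 to WA means the radius NA is perpendicular to WA and since A1 is tangent to GP there, NG ⟂ GP, with radius 9.3, so the center N sits 9.3 in from both sides at N = (34.90, -28.20). That places the tangent points at A = (44.20, -28.20) on WA and G = (34.90, -37.50) on GP. Then |RG| = |G − R| = 51.23.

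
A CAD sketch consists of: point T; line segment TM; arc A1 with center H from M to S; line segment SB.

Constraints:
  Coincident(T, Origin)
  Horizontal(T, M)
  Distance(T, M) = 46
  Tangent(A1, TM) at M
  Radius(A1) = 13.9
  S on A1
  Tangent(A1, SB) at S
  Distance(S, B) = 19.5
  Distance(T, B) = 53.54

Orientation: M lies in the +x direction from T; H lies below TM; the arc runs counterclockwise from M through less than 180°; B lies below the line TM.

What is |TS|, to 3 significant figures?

37.5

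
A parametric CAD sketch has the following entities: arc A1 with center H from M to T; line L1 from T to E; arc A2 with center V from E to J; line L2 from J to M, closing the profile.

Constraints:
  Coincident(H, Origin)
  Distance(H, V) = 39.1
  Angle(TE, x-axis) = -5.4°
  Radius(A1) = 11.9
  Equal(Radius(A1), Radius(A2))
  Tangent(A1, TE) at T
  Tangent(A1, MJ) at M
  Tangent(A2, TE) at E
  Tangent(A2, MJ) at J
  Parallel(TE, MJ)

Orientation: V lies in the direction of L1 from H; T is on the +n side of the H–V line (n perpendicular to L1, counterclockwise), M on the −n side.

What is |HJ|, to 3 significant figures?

40.9

The slot axis is L1's direction at -5.4°, so u = (cos -5.4°, sin -5.4°) = (0.996, -0.0941) and n = (−sin -5.4°, cos -5.4°) = (0.0941, 0.996). H is at the origin and V lies 39.1 along u from H, so V = 39.1·u = (38.9, -3.68). Tangency of A1 to both parallel lines with radius 11.9 puts T and M at H ± 11.9·n: T = (1.12, 11.8), M = (-1.12, -11.8). Equal radii place E and J the same way about V: E = V + 11.9·n = (40.0, 8.17), J = V − 11.9·n = (37.8, -15.5). Then |HJ| = |J − H| = 40.9.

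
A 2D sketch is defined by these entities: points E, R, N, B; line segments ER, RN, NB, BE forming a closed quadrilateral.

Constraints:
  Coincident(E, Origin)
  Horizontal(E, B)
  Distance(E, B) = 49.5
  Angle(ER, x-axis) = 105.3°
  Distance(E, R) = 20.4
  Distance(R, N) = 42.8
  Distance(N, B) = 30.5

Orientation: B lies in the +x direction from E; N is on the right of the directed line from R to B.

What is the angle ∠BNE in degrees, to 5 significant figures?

123.36°

E is at the origin; EB is horizontal with |EB| = 49.5 and B in +x, so B = (49.5, 0). ER runs at 105.3° with |ER| = 20.4, so R = (-5.3830, 19.677). N is determined by |RN| = 42.8 and |NB| = 30.5 together: it lies at the intersection of circle(R, 42.8) and circle(B, 30.5). With |RB| = 58.304, the foot of the radical line on RB is 36.884 from R and the perpendicular offset is √(42.8² − 36.884²) = 21.712. Taking the right-of-RB solution: N = (22.009, -13.210).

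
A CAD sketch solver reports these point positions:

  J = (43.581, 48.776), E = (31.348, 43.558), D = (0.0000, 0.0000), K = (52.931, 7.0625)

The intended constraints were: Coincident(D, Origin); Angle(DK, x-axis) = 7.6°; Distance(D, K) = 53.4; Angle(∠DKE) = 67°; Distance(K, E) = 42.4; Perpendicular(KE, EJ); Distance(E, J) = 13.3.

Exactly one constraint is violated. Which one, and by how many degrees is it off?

Perpendicular(KE, EJ) — off by 7.50°.

D = (0.00, 0.00) ✓; DK at 7.600° ✓; |DK| = 53.40 ✓; ∠DKE = 67.00° ✓; |KE| = 42.40 ✓; ∠(KE, EJ) = 97.50° ✗; |EJ| = 13.30 ✓.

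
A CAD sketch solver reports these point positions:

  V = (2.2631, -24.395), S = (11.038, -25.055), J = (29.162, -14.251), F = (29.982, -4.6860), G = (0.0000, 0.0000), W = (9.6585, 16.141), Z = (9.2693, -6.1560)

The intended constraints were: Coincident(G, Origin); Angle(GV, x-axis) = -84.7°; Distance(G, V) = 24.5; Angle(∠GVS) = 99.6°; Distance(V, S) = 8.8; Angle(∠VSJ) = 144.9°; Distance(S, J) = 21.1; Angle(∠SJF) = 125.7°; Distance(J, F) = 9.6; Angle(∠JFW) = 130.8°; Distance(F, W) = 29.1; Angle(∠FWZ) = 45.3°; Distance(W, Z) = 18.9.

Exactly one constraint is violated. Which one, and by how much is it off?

Distance(W, Z) = 18.9 — off by 3.40.

G = (0.00, 0.00) ✓; GV at -84.70° ✓; |GV| = 24.50 ✓; ∠GVS = 99.60° ✓; |VS| = 8.800 ✓; ∠VSJ = 144.9° ✓; |SJ| = 21.10 ✓; ∠SJF = 125.7° ✓; |JF| = 9.600 ✓; ∠JFW = 130.8° ✓; |FW| = 29.10 ✓; ∠FWZ = 45.30° ✓; |WZ| = 22.30 ✗.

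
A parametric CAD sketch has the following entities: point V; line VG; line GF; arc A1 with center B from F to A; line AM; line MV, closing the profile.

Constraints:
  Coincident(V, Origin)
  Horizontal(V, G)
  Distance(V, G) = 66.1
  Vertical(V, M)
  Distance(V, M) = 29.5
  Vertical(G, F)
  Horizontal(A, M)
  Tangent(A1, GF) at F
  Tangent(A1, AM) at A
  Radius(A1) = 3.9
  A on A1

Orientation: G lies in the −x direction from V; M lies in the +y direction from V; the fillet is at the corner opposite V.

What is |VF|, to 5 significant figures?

70.884

The virtual corner opposite V is at (-66.100, 29.500). Tangency of A1 to GF means the radius BF is perpendicular to GF and the tangent condition forces BA to be normal to AM, with radius 3.9, so the center B sits 3.9 in from both sides at B = (-62.200, 25.600). That places the tangent points at F = (-66.100, 25.600) on GF and A = (-62.200, 29.500) on AM. Then |VF| = |F − V| = 70.884.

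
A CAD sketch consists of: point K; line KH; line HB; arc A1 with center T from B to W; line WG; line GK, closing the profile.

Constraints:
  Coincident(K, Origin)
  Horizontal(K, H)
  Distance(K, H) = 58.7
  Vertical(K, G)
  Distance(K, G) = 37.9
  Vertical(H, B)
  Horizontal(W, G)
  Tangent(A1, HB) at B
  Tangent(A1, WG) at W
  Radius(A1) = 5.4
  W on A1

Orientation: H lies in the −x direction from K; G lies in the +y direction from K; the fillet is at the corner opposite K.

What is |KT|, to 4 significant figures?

62.43

K and G share the same x with |KG| = 37.9 and G on the +y side, so G = (0.000, 37.90). The virtual corner opposite K is at (-58.70, 37.90). Since A1 is tangent to HB there, TB ⟂ HB and the tangent condition forces TW to be normal to WG, with radius 5.4, so the center T sits 5.4 in from both sides at T = (-53.30, 32.50). Then |KT| = |T − K| = 62.43.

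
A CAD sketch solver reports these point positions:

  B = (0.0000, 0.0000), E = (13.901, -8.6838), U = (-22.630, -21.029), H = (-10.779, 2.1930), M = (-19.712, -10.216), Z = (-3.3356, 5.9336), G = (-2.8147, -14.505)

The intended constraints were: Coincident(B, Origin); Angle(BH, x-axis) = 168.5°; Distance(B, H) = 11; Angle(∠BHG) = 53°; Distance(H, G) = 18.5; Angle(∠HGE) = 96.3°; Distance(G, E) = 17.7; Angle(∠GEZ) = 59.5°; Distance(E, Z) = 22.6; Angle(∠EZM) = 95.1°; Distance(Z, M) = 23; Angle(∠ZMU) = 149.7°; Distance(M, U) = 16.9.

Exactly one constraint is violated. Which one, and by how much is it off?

Distance(M, U) = 16.9 — off by 5.70.

B = (0.00, 0.00) ✓; BH at 168.5° ✓; |BH| = 11.00 ✓; ∠BHG = 53.00° ✓; |HG| = 18.50 ✓; ∠HGE = 96.30° ✓; |GE| = 17.70 ✓; ∠GEZ = 59.50° ✓; |EZ| = 22.60 ✓; ∠EZM = 95.10° ✓; |ZM| = 23.00 ✓; ∠ZMU = 149.7° ✓; |MU| = 11.20 ✗.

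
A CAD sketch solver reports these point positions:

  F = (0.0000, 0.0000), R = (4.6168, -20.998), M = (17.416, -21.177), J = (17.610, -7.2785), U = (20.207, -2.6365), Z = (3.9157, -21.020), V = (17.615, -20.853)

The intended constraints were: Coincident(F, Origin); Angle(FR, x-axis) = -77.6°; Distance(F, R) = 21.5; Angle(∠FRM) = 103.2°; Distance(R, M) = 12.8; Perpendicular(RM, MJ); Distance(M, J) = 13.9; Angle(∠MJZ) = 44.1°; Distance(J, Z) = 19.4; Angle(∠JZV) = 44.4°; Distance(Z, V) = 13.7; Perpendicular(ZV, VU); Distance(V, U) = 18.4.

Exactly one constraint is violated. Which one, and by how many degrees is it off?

Perpendicular(ZV, VU) — off by 8.80°.

F = (0.00, 0.00) ✓; FR at -77.60° ✓; |FR| = 21.50 ✓; ∠FRM = 103.2° ✓; |RM| = 12.80 ✓; ∠(RM, MJ) = 90.00° ✓; |MJ| = 13.90 ✓; ∠MJZ = 44.10° ✓; |JZ| = 19.40 ✓; ∠JZV = 44.40° ✓; |ZV| = 13.70 ✓; ∠(ZV, VU) = 81.20° ✗; |VU| = 18.40 ✓.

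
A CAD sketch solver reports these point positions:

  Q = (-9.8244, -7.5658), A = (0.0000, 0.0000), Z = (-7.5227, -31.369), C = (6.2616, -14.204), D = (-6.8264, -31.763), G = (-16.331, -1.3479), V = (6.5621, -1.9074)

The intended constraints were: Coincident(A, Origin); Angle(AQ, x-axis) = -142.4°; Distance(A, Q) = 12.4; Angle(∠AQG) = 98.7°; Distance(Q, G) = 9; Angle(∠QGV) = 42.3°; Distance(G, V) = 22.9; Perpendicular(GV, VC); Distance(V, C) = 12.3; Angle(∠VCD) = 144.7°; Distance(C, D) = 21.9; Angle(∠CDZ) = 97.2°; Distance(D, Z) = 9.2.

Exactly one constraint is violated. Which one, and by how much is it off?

Distance(D, Z) = 9.2 — off by 8.40.

A = (0.00, 0.00) ✓; AQ at -142.4° ✓; |AQ| = 12.40 ✓; ∠AQG = 98.70° ✓; |QG| = 9.000 ✓; ∠QGV = 42.30° ✓; |GV| = 22.90 ✓; ∠(GV, VC) = 90.00° ✓; |VC| = 12.30 ✓; ∠VCD = 144.7° ✓; |CD| = 21.90 ✓; ∠CDZ = 97.20° ✓; |DZ| = 0.8000 ✗.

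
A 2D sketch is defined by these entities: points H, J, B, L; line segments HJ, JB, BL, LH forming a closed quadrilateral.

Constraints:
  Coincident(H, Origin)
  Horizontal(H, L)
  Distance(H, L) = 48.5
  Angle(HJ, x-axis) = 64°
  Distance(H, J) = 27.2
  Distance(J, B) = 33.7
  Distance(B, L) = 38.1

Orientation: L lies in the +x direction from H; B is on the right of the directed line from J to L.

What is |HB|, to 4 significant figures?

14.79

Checks: |JB| = 33.70 ✓; |BL| = 38.10 ✓.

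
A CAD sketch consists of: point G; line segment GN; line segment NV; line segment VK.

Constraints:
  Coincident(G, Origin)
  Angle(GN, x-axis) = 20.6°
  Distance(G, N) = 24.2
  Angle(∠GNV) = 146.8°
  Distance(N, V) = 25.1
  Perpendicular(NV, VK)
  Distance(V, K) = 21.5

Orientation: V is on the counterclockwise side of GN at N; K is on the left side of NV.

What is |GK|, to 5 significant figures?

46.094

G is at the origin; GN runs at 20.6° with length 24.2, so N = 24.2·(cos 20.6°, sin 20.6°) = (22.653, 8.5146). ∠GNV = 146.8°, so NV runs at 20.6° + (180° − 146.8°) = 53.800° from the x-axis; with |NV| = 25.1, V = N + 25.1·(cos 53.800°, sin 53.800°) = (37.477, 28.769). NV ⟂ VK; with |VK| = 21.5 on the left of NV, K = V + 21.5·(-0.80696, 0.59061) = (20.127, 41.467). Then |GK| = |K − G| = 46.094.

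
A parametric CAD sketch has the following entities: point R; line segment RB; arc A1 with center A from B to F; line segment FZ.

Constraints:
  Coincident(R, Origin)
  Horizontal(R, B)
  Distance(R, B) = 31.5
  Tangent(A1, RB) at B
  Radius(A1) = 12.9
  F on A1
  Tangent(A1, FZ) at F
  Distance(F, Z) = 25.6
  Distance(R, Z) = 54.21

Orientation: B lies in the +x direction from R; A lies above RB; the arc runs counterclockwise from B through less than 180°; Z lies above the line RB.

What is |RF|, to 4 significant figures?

46.93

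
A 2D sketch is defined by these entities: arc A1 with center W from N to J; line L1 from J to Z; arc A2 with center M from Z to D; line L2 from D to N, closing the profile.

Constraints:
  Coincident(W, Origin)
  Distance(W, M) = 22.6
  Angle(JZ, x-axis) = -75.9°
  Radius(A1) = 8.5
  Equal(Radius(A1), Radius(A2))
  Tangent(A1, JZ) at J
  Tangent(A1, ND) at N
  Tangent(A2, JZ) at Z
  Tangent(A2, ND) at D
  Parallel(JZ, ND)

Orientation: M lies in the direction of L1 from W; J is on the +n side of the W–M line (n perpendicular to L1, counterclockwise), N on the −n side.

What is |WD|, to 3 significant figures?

24.1

Tangency of A1 to both parallel lines with radius 8.5 puts J and N at W ± 8.5·n: J = (8.24, 2.07), N = (-8.24, -2.07). Equal radii place Z and D the same way about M: Z = M + 8.5·n = (13.7, -19.8), D = M − 8.5·n = (-2.74, -24.0). Then |WD| = |D − W| = 24.1.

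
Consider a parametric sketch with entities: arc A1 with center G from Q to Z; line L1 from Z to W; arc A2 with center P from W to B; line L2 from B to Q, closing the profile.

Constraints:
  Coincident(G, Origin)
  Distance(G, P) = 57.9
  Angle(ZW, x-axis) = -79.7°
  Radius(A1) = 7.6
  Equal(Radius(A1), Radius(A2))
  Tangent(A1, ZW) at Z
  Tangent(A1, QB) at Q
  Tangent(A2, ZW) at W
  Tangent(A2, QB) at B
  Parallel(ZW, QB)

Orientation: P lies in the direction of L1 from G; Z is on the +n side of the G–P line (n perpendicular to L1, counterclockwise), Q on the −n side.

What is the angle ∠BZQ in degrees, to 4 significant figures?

75.29°

The slot axis is L1's direction at -79.7°, so u = (cos -79.7°, sin -79.7°) = (0.1788, -0.9839) and n = (−sin -79.7°, cos -79.7°) = (0.9839, 0.1788). G is at the origin and P lies 57.9 along u from G, so P = 57.9·u = (10.35, -56.97). Tangency of A1 to both parallel lines with radius 7.6 puts Z and Q at G ± 7.6·n: Z = (7.478, 1.359), Q = (-7.478, -1.359). Equal radii place W and B the same way about P: W = P + 7.6·n = (17.83, -55.61), B = P − 7.6·n = (2.875, -58.33). Then cos ∠BZQ = ZB·ZQ / (|ZB||ZQ|), giving 75.29°.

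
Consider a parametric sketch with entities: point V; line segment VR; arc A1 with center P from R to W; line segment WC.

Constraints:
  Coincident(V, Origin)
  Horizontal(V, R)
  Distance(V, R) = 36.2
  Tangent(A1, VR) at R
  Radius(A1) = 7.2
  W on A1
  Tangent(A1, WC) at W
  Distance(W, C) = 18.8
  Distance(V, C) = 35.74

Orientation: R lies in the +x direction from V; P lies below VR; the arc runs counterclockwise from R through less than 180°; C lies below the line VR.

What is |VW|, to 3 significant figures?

29.7

V is at the origin; V and R share the same y with |VR| = 36.2 and R on the +x side, so R = (36.2, 0.00). Tangency of A1 to VR means the radius PR is perpendicular to VR, so P = R + (0, -7.2) = (36.2, -7.20). Since PW ⟂ WC (tangency), |PC| = √(7.2² + 18.8²) = 20.1 regardless of where W sits on A1. So C lies on both circle(V, 35.74) and circle(P, 20.1); the below-VR intersection is C = (26.0, -24.5). W is the foot of the tangent from C: W = (29.1, -6.00).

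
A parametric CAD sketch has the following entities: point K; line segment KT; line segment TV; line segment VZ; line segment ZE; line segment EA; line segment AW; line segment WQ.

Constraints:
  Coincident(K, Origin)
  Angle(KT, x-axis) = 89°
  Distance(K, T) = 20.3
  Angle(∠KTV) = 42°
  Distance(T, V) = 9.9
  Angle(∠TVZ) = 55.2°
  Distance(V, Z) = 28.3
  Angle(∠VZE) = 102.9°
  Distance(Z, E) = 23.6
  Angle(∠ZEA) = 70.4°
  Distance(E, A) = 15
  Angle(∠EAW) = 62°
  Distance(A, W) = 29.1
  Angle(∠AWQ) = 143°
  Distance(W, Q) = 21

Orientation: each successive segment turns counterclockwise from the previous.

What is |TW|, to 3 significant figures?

31.5

K is at the origin; KT runs at 89.0° with length 20.3, so T = (0.354, 20.3). ∠KTV = 42.0° gives TV at -133° from the x-axis; with |TV| = 9.9, V = (-6.40, 13.1). ∠TVZ = 55.2° gives VZ at -8.20° from the x-axis; with |VZ| = 28.3, Z = (21.6, 9.02). ∠VZE = 102.9° gives ZE at 68.9° from the x-axis; with |ZE| = 23.6, E = (30.1, 31.0). ∠ZEA = 70.4° gives EA at 178° from the x-axis; with |EA| = 15.0, A = (15.1, 31.4). ∠EAW = 62.0° gives AW at -63.5° from the x-axis; with |AW| = 29.1, W = (28.1, 5.39). Then |TW| = |W − T| = 31.5.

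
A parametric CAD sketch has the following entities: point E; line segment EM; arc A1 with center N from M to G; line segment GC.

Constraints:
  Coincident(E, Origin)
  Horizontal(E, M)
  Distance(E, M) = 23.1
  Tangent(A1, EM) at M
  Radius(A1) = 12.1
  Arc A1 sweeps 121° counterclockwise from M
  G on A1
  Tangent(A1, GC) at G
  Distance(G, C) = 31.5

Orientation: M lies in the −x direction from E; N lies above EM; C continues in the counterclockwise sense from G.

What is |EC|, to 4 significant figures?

53.79

On A1, M sits at bearing -90° from N; a 121° counterclockwise sweep puts G at bearing 31°, so G = N + 12.1·(cos 31°, sin 31°) = (-12.73, 18.33). Since A1 is tangent to GC there, NG ⟂ GC, so GC runs along (−sin 31°, cos 31°); with |GC| = 31.5, C = (-28.95, 45.33). Then |EC| = |C − E| = 53.79.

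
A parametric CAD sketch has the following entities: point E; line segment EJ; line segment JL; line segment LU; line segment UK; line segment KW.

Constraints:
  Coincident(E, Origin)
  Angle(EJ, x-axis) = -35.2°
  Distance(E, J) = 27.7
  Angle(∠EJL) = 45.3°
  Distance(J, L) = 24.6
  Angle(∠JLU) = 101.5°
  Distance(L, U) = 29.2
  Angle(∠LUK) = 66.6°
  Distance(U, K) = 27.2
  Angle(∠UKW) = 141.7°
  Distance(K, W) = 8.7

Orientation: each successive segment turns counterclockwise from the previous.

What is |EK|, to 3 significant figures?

16.0

E is at the origin; EJ runs at -35.2° with length 27.7, so J = (22.6, -16.0). ∠EJL = 45.3° gives JL at 99.5° from the x-axis; with |JL| = 24.6, L = (18.6, 8.30). ∠JLU = 101.5° gives LU at 178° from the x-axis; with |LU| = 29.2, U = (-10.6, 9.31). ∠LUK = 66.6° gives UK at -68.6° from the x-axis; with |UK| = 27.2, K = (-0.683, -16.0). Then |EK| = |K − E| = 16.0.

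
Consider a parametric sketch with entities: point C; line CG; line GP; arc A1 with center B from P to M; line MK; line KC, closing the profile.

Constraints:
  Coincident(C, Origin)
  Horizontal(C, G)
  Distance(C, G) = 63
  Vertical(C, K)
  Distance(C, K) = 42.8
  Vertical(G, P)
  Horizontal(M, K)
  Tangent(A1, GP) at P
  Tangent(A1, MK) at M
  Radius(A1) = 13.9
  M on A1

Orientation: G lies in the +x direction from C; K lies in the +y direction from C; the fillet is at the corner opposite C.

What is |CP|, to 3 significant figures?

69.3

C is at the origin; CG is horizontal with |CG| = 63.0 and G on the +x side, so G = (63.0, 0.00). C and K share the same x with |CK| = 42.8 and K on the +y side, so K = (0.00, 42.8). The virtual corner opposite C is at (63.0, 42.8). The tangent condition forces BP to be normal to GP and the tangent condition forces BM to be normal to MK, with radius 13.9, so the center B sits 13.9 in from both sides at B = (49.1, 28.9). That places the tangent points at P = (63.0, 28.9) on GP and M = (49.1, 42.8) on MK. Then |CP| = |P − C| = 69.3.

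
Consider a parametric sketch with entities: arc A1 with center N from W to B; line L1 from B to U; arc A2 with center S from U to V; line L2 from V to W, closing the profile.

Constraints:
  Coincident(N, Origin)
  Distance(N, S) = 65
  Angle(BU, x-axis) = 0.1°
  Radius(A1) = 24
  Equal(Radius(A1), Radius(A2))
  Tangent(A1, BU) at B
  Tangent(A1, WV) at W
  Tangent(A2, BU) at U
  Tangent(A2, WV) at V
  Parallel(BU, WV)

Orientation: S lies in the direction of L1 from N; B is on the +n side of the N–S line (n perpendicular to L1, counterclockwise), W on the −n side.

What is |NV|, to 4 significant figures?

69.29

Tangency of A1 to both parallel lines with radius 24.0 puts B and W at N ± 24.0·n: B = (-0.04189, 24.00), W = (0.04189, -24.00). Equal radii place U and V the same way about S: U = S + 24.0·n = (64.96, 24.11), V = S − 24.0·n = (65.04, -23.89). Then |NV| = |V − N| = 69.29.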